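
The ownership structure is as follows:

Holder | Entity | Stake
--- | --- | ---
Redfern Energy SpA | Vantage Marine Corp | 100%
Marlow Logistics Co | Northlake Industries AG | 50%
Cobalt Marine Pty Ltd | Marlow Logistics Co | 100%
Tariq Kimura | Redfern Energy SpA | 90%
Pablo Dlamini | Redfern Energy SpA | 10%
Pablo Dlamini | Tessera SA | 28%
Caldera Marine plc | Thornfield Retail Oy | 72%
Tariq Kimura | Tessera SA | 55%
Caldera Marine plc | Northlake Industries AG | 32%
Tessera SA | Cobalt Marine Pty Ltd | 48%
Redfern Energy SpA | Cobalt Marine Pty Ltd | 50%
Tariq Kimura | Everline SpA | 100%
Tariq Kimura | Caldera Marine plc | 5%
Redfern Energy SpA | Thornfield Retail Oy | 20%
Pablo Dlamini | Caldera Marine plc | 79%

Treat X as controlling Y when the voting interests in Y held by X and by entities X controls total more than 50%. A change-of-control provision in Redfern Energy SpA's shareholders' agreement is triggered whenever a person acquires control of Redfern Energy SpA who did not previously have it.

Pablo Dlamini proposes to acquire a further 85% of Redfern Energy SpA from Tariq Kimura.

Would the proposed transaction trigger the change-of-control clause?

Yes

The purchase adds only to Pablo's holdings (Tariq's stake shrinks), so Pablo is the only person who could newly come to control Redfern.
Pablo holds 79% of Caldera, so Pablo controls Caldera.
Caldera holds 72% of Thornfield, so Pablo controls Thornfield.
In Redfern, Pablo's side holds only 10%, not > 50%.
So before the transaction, Pablo does not control Redfern.
After the purchase, Pablo's direct stake in Redfern rises to 10% + 85% = 95%, and Tariq's stake falls to 5%.
Pablo holds 95% of Redfern, so Pablo controls Redfern.
Pablo did not control Redfern before and does after, so the clause is triggered.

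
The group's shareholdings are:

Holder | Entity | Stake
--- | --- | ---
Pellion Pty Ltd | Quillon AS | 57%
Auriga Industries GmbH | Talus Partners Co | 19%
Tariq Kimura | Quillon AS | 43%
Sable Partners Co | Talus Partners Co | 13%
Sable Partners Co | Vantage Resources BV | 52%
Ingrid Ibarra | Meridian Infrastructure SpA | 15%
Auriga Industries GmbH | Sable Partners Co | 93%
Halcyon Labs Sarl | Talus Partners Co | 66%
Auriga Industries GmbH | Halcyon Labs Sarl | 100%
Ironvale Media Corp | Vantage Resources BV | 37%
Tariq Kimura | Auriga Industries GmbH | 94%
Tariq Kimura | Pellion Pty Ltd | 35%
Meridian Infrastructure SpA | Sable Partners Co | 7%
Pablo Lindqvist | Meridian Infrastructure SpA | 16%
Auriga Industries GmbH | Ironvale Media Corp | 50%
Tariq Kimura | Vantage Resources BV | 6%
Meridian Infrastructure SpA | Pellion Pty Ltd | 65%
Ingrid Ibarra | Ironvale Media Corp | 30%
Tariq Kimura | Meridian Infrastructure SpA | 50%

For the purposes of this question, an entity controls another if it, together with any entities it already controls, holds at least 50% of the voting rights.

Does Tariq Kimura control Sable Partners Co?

Tariq holds 94% of Auriga, so Tariq controls Auriga.
Tariq holds 50% of Meridian, so Tariq controls Meridian.
Auriga and Meridian together hold 93% + 7% = 100% of Sable, so Tariq controls Sable.

Yes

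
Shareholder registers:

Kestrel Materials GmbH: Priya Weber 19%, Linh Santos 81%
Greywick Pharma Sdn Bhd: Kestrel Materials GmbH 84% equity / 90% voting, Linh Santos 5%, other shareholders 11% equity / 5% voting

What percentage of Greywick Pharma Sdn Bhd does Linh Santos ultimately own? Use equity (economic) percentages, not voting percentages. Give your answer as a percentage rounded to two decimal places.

Linh reaches Greywick along 2 paths.
Via Kestrel: 81% × 84% = 68.04%.
Direct stake: 5% = 5%.
Total: 68.04% + 5% = 73.04%.

73.04%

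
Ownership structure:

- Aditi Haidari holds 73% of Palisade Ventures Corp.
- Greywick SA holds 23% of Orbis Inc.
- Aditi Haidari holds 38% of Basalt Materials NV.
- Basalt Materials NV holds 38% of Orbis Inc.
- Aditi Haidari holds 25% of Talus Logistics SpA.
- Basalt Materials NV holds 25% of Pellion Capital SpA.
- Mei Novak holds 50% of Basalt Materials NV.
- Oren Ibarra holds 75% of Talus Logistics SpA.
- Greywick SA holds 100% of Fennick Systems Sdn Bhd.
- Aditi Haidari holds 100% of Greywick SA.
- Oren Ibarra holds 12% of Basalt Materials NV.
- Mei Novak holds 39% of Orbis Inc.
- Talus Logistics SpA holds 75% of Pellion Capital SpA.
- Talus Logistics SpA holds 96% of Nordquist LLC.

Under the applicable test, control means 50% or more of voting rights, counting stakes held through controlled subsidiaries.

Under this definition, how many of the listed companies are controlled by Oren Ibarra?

3

Oren holds 75% of Talus, so Oren controls Talus.
Talus holds 96% of Nordquist, so Oren controls Nordquist.
Talus holds 75% of Pellion, so Oren controls Pellion.
No other company's threshold is met.
Oren controls 3 companies.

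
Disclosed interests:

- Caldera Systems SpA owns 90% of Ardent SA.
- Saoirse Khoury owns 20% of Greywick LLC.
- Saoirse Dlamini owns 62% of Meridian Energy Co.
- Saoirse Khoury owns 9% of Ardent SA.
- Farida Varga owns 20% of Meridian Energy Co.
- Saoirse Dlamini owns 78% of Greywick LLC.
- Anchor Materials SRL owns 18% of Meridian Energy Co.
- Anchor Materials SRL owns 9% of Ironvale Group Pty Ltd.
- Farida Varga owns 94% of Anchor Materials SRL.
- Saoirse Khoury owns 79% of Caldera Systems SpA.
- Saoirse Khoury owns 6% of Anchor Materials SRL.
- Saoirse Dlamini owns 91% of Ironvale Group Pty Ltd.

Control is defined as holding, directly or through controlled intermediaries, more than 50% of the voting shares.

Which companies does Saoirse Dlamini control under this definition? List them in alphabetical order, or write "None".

Greywick LLC, Ironvale Group Pty Ltd, Meridian Energy Co

Saoirse Dlamini holds 91% of Ironvale, so Saoirse Dlamini controls Ironvale.
Saoirse Dlamini holds 78% of Greywick, so Saoirse Dlamini controls Greywick.
Saoirse Dlamini holds 62% of Meridian, so Saoirse Dlamini controls Meridian.
No other company's threshold is met.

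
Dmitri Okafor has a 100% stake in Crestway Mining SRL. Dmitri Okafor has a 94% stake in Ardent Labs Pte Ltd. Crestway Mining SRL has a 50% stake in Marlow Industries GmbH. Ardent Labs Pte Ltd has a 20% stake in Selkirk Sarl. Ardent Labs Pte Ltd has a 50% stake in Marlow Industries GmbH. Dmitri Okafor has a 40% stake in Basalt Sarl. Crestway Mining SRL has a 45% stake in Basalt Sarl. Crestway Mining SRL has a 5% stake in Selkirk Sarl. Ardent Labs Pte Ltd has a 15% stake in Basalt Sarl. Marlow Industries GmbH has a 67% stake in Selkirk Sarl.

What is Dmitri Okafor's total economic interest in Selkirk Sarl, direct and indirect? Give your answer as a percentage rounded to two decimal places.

88.79%

Dmitri reaches Selkirk along 4 paths.
Via Ardent → Marlow: 94% × 50% × 67% = 31.49%.
Via Crestway → Marlow: 100% × 50% × 67% = 33.5%.
Via Ardent: 94% × 20% = 18.8%.
Via Crestway: 100% × 5% = 5%.
Total: 31.49% + 33.5% + 18.8% + 5% = 88.79%.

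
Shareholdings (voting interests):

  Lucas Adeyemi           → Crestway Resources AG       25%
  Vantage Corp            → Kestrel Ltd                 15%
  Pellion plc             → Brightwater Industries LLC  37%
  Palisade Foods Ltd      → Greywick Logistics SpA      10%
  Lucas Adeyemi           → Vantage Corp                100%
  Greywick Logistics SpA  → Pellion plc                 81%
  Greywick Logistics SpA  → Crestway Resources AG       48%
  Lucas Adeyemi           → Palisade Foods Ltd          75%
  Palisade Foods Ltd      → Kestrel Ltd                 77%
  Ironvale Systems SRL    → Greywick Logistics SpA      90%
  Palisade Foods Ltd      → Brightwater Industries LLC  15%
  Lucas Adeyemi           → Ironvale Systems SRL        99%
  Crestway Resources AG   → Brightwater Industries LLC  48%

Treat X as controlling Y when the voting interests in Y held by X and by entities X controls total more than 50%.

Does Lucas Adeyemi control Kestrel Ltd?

Yes

Lucas holds 75% of Palisade, so Lucas controls Palisade.
Lucas holds 100% of Vantage, so Lucas controls Vantage.
Palisade and Vantage together hold 77% + 15% = 92% of Kestrel, so Lucas controls Kestrel.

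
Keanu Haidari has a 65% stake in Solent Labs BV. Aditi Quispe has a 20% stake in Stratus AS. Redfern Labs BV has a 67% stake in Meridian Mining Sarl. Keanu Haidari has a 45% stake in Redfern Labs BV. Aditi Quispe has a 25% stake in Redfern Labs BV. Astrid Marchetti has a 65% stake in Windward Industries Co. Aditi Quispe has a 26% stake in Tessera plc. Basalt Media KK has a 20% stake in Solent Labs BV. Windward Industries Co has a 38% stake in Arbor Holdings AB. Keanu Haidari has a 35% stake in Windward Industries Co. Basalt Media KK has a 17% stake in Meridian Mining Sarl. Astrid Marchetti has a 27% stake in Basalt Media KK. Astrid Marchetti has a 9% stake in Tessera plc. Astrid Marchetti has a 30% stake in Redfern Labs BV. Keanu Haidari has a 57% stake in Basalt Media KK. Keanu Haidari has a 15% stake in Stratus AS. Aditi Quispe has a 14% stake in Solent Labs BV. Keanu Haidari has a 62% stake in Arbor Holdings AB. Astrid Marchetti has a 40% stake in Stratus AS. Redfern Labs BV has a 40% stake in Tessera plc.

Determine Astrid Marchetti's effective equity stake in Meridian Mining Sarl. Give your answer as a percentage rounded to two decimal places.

24.69%

Astrid reaches Meridian along 2 paths.
Via Redfern: 30% × 67% = 20.1%.
Via Basalt: 27% × 17% = 4.59%.
Total: 20.1% + 4.59% = 24.69%.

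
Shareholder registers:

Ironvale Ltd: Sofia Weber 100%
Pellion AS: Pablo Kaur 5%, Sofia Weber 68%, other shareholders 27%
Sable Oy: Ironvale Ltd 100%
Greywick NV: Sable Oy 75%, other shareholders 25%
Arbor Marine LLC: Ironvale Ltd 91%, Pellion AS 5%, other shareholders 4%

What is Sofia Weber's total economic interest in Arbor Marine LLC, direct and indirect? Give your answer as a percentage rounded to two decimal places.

94.40%

Sofia reaches Arbor along 2 paths.
Via Ironvale: 100% × 91% = 91%.
Via Pellion: 68% × 5% = 3.4%.
Total: 91% + 3.4% = 94.4%.
Rounded: 94.40%.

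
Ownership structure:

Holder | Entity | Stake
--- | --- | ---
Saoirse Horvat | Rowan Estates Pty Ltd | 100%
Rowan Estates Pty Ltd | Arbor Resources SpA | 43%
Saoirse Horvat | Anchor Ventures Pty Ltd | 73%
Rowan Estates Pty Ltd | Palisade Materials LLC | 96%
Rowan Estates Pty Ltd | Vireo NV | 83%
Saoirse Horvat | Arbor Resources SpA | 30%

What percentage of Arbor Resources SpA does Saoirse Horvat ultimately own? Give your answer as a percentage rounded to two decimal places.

73.00%

Saoirse reaches Arbor along 2 paths.
Via Rowan: 100% × 43% = 43%.
Direct stake: 30% = 30%.
Total: 43% + 30% = 73%.
Rounded: 73.00%.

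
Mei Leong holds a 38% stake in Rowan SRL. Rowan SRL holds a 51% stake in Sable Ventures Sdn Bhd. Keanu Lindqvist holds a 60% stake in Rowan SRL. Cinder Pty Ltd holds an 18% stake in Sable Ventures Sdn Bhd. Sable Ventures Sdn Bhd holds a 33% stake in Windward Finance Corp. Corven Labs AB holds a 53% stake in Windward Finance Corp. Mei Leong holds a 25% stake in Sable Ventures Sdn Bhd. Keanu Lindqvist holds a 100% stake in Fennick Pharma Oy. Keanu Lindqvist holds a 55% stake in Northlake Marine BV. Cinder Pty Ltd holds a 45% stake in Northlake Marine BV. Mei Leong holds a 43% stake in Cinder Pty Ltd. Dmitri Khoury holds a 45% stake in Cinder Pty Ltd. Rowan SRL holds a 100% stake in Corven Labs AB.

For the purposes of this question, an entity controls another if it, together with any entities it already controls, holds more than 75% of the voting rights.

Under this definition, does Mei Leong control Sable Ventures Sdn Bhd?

Mei's largest direct stake is 43% in Cinder, which does not meet the threshold, so Mei controls no company.
In Sable, Mei's side holds only 25%, not > 75%.
So Mei does not control Sable.

No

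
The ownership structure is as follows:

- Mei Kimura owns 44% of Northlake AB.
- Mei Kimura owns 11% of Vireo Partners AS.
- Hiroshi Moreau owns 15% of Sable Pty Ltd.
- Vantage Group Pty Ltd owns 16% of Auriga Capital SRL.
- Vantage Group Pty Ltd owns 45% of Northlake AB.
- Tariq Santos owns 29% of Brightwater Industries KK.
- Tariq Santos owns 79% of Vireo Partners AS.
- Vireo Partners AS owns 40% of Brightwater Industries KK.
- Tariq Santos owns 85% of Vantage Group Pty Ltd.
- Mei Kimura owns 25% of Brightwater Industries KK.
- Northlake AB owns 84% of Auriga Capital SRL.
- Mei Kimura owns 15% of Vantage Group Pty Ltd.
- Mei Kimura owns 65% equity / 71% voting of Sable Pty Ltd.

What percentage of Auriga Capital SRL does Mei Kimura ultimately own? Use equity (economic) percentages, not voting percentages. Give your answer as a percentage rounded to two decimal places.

45.03%

Mei reaches Auriga along 3 paths.
Via Vantage → Northlake: 15% × 45% × 84% = 5.67%.
Via Northlake: 44% × 84% = 36.96%.
Via Vantage: 15% × 16% = 2.4%.
Total: 5.67% + 36.96% + 2.4% = 45.03%.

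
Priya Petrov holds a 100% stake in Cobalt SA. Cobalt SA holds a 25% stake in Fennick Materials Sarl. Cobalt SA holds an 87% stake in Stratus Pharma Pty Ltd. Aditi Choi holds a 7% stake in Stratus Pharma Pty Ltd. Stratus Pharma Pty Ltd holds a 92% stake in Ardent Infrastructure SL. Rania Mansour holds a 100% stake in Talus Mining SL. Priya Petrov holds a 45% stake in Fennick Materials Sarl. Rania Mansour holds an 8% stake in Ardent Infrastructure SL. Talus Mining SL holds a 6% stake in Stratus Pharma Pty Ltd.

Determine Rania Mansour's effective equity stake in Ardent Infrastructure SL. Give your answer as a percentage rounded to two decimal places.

Rania reaches Ardent along 2 paths.
Direct stake: 8% = 8%.
Via Talus → Stratus: 100% × 6% × 92% = 5.52%.
Total: 8% + 5.52% = 13.52%.

13.52%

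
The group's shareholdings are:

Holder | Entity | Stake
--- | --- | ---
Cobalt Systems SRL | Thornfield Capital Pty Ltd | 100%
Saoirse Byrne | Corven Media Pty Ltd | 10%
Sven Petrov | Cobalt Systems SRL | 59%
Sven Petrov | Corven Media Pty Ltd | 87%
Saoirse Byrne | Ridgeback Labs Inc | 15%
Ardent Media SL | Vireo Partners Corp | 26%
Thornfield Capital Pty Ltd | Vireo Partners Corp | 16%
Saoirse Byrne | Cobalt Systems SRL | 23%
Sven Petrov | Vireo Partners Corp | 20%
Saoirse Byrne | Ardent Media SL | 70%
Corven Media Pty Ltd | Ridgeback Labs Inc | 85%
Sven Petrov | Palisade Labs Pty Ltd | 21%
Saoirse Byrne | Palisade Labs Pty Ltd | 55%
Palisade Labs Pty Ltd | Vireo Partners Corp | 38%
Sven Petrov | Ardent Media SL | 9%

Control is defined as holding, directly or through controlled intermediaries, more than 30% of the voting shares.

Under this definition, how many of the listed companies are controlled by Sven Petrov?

Sven holds 87% of Corven, so Sven controls Corven.
Sven holds 59% of Cobalt, so Sven controls Cobalt.
Cobalt holds 100% of Thornfield, so Sven controls Thornfield.
Corven holds 85% of Ridgeback, so Sven controls Ridgeback.
Thornfield and Sven together hold 16% + 20% = 36% of Vireo, so Sven controls Vireo.
No other company's threshold is met.
Sven controls 5 companies.

5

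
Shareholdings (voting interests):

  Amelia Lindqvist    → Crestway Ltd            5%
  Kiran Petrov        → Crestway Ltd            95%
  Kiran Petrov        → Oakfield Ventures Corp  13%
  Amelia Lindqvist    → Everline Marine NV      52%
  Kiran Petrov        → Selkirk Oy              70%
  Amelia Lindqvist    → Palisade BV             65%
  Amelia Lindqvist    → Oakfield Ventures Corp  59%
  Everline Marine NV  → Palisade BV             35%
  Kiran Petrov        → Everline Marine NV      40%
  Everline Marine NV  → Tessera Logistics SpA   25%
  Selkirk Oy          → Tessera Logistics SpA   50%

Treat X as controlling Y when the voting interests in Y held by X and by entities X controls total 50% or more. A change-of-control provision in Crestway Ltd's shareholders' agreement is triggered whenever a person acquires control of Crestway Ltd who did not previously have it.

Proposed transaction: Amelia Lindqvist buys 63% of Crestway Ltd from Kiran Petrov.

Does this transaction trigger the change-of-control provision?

The purchase adds only to Amelia's holdings (Kiran's stake shrinks), so Amelia is the only person who could newly come to control Crestway.
Amelia holds 59% of Oakfield, so Amelia controls Oakfield.
Amelia holds 52% of Everline, so Amelia controls Everline.
Amelia and Everline together hold 65% + 35% = 100% of Palisade, so Amelia controls Palisade.
In Crestway, Amelia's side holds only 5%, not ≥ 50%.
So before the transaction, Amelia does not control Crestway.
After the purchase, Amelia's direct stake in Crestway rises to 5% + 63% = 68%, and Kiran's stake falls to 32%.
Amelia holds 68% of Crestway, so Amelia controls Crestway.
Amelia did not control Crestway before and does after, so the clause is triggered.

Yes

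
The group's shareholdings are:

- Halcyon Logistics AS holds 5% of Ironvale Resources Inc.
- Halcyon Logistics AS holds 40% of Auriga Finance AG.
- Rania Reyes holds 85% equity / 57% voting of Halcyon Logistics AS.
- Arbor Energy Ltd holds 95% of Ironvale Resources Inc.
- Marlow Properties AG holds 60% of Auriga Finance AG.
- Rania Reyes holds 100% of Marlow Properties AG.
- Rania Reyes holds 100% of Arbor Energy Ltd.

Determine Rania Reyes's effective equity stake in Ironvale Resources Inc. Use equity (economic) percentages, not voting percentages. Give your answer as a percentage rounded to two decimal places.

Rania reaches Ironvale along 2 paths.
Via Halcyon: 85% × 5% = 4.25%.
Via Arbor: 100% × 95% = 95%.
Total: 4.25% + 95% = 99.25%.

99.25%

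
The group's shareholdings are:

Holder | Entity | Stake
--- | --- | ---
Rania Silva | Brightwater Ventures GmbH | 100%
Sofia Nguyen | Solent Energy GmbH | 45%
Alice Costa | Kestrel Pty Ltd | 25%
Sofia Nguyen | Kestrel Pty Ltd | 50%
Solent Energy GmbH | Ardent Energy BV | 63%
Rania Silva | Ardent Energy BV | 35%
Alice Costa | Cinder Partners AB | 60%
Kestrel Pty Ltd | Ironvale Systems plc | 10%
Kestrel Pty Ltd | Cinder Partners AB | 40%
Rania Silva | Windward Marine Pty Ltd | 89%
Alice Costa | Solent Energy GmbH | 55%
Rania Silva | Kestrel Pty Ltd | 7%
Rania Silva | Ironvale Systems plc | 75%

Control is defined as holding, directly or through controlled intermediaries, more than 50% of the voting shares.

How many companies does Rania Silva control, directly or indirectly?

Rania holds 75% of Ironvale, so Rania controls Ironvale.
Rania holds 100% of Brightwater, so Rania controls Brightwater.
Rania holds 89% of Windward, so Rania controls Windward.
No other company's threshold is met.
Rania controls 3 companies.

3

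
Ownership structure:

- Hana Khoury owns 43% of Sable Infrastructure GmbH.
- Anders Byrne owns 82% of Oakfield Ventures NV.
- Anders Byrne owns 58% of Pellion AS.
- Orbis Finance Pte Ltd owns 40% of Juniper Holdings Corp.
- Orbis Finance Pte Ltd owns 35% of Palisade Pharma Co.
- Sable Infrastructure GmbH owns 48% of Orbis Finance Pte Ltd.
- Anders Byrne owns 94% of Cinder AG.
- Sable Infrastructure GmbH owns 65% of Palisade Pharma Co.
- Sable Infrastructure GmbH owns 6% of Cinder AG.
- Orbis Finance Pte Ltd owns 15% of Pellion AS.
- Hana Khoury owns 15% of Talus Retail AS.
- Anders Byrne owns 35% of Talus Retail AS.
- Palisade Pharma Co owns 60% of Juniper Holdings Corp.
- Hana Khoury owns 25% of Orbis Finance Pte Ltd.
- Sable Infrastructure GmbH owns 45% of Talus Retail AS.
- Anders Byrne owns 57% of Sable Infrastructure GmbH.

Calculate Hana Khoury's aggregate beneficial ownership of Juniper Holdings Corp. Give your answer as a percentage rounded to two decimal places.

Hana reaches Juniper along 5 paths.
Via Sable → Orbis: 43% × 48% × 40% = 8.256%.
Via Orbis: 25% × 40% = 10%.
Via Sable → Orbis → Palisade: 43% × 48% × 35% × 60% = 4.3344%.
Via Orbis → Palisade: 25% × 35% × 60% = 5.25%.
Via Sable → Palisade: 43% × 65% × 60% = 16.77%.
Total: 8.256% + 10% + 4.3344% + 5.25% + 16.77% = 44.6104%.
Rounded: 44.61%.

44.61%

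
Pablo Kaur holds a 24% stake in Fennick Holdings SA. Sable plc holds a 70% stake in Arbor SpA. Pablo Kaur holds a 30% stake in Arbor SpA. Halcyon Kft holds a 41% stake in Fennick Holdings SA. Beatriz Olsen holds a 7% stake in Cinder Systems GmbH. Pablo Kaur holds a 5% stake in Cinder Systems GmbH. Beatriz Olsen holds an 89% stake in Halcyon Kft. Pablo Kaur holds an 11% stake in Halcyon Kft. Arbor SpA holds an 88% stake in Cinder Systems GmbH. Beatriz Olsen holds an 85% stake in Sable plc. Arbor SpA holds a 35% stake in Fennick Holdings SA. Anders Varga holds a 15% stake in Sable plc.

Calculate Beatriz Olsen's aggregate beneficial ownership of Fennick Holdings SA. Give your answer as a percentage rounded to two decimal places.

57.32%

Beatriz reaches Fennick along 2 paths.
Via Halcyon: 89% × 41% = 36.49%.
Via Sable → Arbor: 85% × 70% × 35% = 20.825%.
Total: 36.49% + 20.825% = 57.315%.
Rounded: 57.32%.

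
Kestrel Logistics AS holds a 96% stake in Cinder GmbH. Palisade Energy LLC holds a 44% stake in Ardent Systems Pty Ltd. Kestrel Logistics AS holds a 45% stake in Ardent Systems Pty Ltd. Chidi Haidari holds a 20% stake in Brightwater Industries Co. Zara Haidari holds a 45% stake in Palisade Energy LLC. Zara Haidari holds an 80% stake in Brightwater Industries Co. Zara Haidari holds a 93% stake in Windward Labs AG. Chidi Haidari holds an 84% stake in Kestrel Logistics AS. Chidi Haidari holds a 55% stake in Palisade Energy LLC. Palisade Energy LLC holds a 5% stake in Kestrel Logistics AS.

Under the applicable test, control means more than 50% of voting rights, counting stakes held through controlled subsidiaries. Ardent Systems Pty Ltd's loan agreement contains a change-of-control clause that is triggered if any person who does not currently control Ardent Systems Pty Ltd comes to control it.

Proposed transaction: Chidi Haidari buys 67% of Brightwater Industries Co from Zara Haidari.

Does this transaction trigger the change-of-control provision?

The purchase adds only to Chidi's holdings (Zara's stake shrinks), so Chidi is the only person who could newly come to control Ardent.
Chidi holds 55% of Palisade, so Chidi controls Palisade.
Palisade and Chidi together hold 5% + 84% = 89% of Kestrel, so Chidi controls Kestrel.
Kestrel and Palisade together hold 45% + 44% = 89% of Ardent, so Chidi controls Ardent.
So Chidi already controls Ardent before the transaction.
After the purchase, Chidi's direct stake in Brightwater rises to 20% + 67% = 87%, and Zara's stake falls to 13%.
Chidi controlled Ardent already, so this is not a new person acquiring control; every other person's position is unchanged or reduced.
No new person acquires control, so the clause is not triggered.

No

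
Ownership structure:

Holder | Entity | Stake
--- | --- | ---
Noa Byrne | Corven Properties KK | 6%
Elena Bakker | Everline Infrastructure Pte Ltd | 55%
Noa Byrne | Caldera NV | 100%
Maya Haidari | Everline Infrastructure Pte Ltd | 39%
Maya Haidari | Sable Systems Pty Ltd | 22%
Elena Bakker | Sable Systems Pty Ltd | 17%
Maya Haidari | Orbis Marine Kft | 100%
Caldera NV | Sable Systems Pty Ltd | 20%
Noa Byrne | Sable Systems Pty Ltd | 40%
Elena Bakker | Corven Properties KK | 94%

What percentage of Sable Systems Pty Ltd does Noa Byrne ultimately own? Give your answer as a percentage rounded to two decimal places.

60.00%

Noa reaches Sable along 2 paths.
Direct stake: 40% = 40%.
Via Caldera: 100% × 20% = 20%.
Total: 40% + 20% = 60%.
Rounded: 60.00%.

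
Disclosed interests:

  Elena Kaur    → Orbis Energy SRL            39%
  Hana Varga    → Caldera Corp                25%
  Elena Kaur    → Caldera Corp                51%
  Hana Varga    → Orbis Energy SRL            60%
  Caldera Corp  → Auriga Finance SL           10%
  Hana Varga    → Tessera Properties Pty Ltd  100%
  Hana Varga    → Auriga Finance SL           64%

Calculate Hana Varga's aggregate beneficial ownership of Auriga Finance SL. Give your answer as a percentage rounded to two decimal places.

Hana reaches Auriga along 2 paths.
Direct stake: 64% = 64%.
Via Caldera: 25% × 10% = 2.5%.
Total: 64% + 2.5% = 66.5%.
Rounded: 66.50%.

66.50%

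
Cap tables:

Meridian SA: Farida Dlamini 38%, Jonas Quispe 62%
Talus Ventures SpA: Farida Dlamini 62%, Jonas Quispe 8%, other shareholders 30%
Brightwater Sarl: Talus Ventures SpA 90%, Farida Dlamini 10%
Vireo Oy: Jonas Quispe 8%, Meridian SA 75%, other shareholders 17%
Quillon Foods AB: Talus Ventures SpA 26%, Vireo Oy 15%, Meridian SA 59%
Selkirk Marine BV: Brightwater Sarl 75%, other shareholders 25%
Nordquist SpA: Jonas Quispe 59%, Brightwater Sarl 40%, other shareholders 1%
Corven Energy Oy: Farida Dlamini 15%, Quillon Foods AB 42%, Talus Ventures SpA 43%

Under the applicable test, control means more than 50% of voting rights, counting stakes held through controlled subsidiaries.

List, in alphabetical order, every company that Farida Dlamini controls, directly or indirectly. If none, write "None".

Farida holds 62% of Talus, so Farida controls Talus.
Talus and Farida together hold 90% + 10% = 100% of Brightwater, so Farida controls Brightwater.
Brightwater holds 75% of Selkirk, so Farida controls Selkirk.
Farida and Talus together hold 15% + 43% = 58% of Corven, so Farida controls Corven.
No other company's threshold is met.

Brightwater Sarl, Corven Energy Oy, Selkirk Marine BV, Talus Ventures SpA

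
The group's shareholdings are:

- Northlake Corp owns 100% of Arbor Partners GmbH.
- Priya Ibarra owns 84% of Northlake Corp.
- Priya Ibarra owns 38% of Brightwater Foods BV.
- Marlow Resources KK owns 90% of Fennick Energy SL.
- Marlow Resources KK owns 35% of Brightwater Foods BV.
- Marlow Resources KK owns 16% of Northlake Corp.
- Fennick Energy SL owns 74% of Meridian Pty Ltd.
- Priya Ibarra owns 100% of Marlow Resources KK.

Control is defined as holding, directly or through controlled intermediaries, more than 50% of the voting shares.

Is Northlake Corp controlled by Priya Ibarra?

Priya holds 100% of Marlow, so Priya controls Marlow.
Priya and Marlow together hold 84% + 16% = 100% of Northlake, so Priya controls Northlake.

Yes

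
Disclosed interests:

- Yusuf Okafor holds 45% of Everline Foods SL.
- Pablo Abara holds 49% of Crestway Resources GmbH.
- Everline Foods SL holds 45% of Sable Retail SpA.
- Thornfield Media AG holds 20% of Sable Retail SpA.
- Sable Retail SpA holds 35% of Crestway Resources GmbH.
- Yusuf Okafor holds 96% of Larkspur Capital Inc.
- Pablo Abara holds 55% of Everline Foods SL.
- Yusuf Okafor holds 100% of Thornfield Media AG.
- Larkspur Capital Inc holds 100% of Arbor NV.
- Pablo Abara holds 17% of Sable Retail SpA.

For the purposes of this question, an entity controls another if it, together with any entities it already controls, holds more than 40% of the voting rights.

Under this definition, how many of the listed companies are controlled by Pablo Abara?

3

Pablo holds 55% of Everline, so Pablo controls Everline.
Pablo and Everline together hold 17% + 45% = 62% of Sable, so Pablo controls Sable.
Pablo and Sable together hold 49% + 35% = 84% of Crestway, so Pablo controls Crestway.
No other company's threshold is met.
Pablo controls 3 companies.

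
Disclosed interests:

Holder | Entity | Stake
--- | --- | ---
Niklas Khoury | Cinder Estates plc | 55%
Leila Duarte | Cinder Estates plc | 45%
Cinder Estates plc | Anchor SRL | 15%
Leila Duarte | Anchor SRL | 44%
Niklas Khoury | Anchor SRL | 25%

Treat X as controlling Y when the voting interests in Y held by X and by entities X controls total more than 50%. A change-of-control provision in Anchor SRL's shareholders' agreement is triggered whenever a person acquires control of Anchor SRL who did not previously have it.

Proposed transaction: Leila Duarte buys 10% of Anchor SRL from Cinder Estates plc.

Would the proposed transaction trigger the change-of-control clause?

The purchase adds only to Leila's holdings (Cinder's stake shrinks), so Leila is the only person who could newly come to control Anchor.
Leila's largest direct stake is 45% in Cinder, which does not meet the threshold, so Leila controls no company.
In Anchor, Leila's side holds only 44%, not > 50%.
So before the transaction, Leila does not control Anchor.
After the purchase, Leila's direct stake in Anchor rises to 44% + 10% = 54%, and Cinder's stake falls to 5%.
Leila holds 54% of Anchor, so Leila controls Anchor.
Leila did not control Anchor before and does after, so the clause is triggered.

Yes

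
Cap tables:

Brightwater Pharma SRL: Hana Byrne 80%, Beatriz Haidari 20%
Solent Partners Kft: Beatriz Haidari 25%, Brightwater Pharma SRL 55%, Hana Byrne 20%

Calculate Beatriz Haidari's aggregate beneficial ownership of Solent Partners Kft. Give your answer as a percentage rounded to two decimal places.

36.00%

Beatriz reaches Solent along 2 paths.
Direct stake: 25% = 25%.
Via Brightwater: 20% × 55% = 11%.
Total: 25% + 11% = 36%.
Rounded: 36.00%.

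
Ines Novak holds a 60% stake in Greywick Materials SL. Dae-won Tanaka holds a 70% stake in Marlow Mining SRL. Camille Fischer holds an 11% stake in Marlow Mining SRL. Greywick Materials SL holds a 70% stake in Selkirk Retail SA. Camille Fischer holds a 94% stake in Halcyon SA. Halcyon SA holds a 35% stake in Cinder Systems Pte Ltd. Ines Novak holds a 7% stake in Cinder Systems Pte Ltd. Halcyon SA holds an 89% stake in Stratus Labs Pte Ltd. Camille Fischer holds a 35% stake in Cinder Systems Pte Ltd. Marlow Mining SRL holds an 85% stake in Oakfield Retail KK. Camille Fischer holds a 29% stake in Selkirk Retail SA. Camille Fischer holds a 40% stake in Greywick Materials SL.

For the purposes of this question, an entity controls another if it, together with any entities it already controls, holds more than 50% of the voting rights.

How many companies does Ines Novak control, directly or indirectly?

2

Ines holds 60% of Greywick, so Ines controls Greywick.
Greywick holds 70% of Selkirk, so Ines controls Selkirk.
No other company's threshold is met.
Ines controls 2 companies.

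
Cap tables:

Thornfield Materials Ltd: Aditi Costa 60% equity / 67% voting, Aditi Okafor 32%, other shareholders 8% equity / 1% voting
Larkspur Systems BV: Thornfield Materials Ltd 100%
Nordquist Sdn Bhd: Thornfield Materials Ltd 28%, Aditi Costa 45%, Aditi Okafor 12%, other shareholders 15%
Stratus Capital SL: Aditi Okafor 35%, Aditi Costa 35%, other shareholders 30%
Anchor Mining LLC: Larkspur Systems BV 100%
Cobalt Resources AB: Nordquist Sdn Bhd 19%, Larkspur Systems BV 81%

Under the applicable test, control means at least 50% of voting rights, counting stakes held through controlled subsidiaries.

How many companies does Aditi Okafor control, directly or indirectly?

0

Aditi Okafor's largest direct stake is 35% in Stratus, which does not meet the threshold.
Aditi Okafor controls 0 companies.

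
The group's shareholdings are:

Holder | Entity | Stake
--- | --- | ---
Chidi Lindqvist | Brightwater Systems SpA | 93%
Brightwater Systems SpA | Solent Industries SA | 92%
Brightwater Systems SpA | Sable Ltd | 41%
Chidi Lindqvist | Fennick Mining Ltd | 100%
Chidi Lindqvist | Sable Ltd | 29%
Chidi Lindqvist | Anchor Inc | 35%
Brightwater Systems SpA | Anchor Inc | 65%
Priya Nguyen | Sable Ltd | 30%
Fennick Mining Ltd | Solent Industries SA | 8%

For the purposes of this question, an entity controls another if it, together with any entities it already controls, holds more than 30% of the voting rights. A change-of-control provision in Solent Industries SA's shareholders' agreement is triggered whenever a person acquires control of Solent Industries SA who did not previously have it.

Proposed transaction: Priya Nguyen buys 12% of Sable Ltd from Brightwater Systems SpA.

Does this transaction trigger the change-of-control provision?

No

The purchase adds only to Priya's holdings (Brightwater's stake shrinks), so Priya is the only person who could newly come to control Solent.
Priya's largest direct stake is 30% in Sable, which does not meet the threshold, so Priya controls no company.
Neither Priya nor any entity Priya controls holds any voting interest in Solent.
So before the transaction, Priya does not control Solent.
After the purchase, Priya's direct stake in Sable rises to 30% + 12% = 42%, and Brightwater's stake falls to 29%.
Priya holds 42% of Sable, so Priya controls Sable.
After the transaction, neither Priya nor any entity Priya controls holds a voting interest in Solent, so Priya still does not control it.
No new person acquires control, so the clause is not triggered.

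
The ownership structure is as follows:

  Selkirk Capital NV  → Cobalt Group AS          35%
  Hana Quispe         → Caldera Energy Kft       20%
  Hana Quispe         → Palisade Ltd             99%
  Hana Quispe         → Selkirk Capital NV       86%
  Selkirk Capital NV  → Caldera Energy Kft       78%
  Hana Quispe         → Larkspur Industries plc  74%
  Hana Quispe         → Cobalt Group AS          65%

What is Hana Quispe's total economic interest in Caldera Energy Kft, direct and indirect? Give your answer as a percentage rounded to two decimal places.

Hana reaches Caldera along 2 paths.
Via Selkirk: 86% × 78% = 67.08%.
Direct stake: 20% = 20%.
Total: 67.08% + 20% = 87.08%.

87.08%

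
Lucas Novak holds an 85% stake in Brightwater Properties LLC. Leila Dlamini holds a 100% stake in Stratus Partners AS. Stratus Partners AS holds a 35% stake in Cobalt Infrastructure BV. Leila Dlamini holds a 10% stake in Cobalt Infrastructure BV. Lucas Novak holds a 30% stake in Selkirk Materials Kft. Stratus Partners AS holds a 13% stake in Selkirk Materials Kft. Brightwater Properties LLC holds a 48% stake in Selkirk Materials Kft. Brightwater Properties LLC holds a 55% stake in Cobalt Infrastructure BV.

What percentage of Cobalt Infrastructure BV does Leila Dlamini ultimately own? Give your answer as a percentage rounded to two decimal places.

45.00%

Leila reaches Cobalt along 2 paths.
Direct stake: 10% = 10%.
Via Stratus: 100% × 35% = 35%.
Total: 10% + 35% = 45%.
Rounded: 45.00%.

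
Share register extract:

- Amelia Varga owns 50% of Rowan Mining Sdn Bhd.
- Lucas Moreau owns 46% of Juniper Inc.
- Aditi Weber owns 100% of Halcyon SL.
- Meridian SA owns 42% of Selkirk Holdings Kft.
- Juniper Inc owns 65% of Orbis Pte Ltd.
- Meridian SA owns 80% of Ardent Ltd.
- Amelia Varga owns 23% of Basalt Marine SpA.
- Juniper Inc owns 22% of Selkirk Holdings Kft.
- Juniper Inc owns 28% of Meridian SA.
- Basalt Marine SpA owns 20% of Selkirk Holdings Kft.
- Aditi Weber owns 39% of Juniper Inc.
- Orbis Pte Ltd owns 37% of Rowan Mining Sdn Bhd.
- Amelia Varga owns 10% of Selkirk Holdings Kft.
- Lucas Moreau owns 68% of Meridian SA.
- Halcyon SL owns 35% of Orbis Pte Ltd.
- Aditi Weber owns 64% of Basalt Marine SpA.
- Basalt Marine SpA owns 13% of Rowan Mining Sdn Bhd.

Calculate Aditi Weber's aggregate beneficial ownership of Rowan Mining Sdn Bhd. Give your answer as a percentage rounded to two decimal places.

30.65%

Aditi reaches Rowan along 3 paths.
Via Basalt: 64% × 13% = 8.32%.
Via Halcyon → Orbis: 100% × 35% × 37% = 12.95%.
Via Juniper → Orbis: 39% × 65% × 37% = 9.3795%.
Total: 8.32% + 12.95% + 9.3795% = 30.6495%.
Rounded: 30.65%.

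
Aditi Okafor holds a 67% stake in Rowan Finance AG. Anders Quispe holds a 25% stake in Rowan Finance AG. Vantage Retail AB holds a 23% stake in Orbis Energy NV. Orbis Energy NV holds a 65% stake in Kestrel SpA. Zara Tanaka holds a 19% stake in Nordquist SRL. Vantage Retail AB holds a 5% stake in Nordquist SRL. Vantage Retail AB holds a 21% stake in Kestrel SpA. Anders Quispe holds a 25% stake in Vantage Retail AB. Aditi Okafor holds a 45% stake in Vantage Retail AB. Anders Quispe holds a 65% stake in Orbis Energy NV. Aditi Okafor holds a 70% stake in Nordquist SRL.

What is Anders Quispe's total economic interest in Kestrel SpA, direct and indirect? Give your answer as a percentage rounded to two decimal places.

Anders reaches Kestrel along 3 paths.
Via Vantage → Orbis: 25% × 23% × 65% = 3.7375%.
Via Orbis: 65% × 65% = 42.25%.
Via Vantage: 25% × 21% = 5.25%.
Total: 3.7375% + 42.25% + 5.25% = 51.2375%.
Rounded: 51.24%.

51.24%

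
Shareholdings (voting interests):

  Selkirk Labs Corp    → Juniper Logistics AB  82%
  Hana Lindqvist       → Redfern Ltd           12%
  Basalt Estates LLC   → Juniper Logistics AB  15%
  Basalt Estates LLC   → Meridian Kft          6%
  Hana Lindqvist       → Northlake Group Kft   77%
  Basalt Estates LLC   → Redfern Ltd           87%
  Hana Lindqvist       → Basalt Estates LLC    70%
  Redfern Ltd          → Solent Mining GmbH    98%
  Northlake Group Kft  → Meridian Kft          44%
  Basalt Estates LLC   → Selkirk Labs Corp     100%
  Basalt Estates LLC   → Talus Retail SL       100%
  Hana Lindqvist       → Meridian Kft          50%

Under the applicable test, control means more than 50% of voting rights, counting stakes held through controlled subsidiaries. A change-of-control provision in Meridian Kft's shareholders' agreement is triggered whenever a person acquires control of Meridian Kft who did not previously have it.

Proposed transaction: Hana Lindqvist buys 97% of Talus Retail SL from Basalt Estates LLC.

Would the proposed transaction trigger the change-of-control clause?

No

The purchase adds only to Hana's holdings (Basalt's stake shrinks), so Hana is the only person who could newly come to control Meridian.
Hana holds 70% of Basalt, so Hana controls Basalt.
Hana holds 77% of Northlake, so Hana controls Northlake.
Hana and Basalt and Northlake together hold 50% + 6% + 44% = 100% of Meridian, so Hana controls Meridian.
So Hana already controls Meridian before the transaction.
After the purchase, Hana holds 97% of Talus directly, and Basalt's stake falls to 3%.
Hana controlled Meridian already, so this is not a new person acquiring control; every other person's position is unchanged or reduced.
No new person acquires control, so the clause is not triggered.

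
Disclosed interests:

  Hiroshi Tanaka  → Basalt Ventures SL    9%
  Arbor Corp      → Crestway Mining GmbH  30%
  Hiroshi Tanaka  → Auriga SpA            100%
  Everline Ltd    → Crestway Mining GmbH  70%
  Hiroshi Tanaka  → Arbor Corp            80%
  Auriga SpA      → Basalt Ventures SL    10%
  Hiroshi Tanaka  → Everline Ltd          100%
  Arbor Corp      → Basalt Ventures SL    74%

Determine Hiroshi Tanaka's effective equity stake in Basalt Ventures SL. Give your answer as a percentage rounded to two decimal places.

78.20%

Hiroshi reaches Basalt along 3 paths.
Via Auriga: 100% × 10% = 10%.
Via Arbor: 80% × 74% = 59.2%.
Direct stake: 9% = 9%.
Total: 10% + 59.2% + 9% = 78.2%.
Rounded: 78.20%.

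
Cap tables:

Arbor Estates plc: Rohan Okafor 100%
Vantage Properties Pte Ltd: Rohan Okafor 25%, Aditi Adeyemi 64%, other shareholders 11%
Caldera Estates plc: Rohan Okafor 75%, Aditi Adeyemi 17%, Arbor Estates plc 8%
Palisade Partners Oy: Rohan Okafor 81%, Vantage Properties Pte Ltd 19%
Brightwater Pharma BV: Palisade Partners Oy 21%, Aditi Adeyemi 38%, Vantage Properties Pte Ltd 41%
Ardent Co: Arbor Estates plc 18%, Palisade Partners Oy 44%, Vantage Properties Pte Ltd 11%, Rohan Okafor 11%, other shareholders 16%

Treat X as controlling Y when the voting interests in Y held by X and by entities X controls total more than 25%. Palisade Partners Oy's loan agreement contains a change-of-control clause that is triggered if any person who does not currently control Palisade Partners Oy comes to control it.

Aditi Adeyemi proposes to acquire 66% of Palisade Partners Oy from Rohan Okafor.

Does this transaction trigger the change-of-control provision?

Yes

The purchase adds only to Aditi's holdings (Rohan's stake shrinks), so Aditi is the only person who could newly come to control Palisade.
Aditi holds 64% of Vantage, so Aditi controls Vantage.
Aditi and Vantage together hold 38% + 41% = 79% of Brightwater, so Aditi controls Brightwater.
In Palisade, Aditi's side holds only 19%, not > 25%.
So before the transaction, Aditi does not control Palisade.
After the purchase, Aditi holds 66% of Palisade directly, and Rohan's stake falls to 15%.
Vantage and Aditi together hold 19% + 66% = 85% of Palisade, so Aditi controls Palisade.
Aditi did not control Palisade before and does after, so the clause is triggered.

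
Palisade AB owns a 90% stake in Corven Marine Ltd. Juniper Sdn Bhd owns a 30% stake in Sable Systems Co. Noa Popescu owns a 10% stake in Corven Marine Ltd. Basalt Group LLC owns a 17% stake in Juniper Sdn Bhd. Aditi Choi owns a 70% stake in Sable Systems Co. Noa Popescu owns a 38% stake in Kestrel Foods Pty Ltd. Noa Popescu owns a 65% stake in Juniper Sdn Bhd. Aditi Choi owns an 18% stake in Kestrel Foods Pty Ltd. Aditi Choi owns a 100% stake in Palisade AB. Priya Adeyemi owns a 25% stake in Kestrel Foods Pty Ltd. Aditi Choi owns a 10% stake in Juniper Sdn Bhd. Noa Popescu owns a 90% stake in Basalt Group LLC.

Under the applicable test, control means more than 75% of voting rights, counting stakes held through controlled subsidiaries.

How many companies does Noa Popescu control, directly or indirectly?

2

Noa holds 90% of Basalt, so Noa controls Basalt.
Noa and Basalt together hold 65% + 17% = 82% of Juniper, so Noa controls Juniper.
No other company's threshold is met.
Noa controls 2 companies.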